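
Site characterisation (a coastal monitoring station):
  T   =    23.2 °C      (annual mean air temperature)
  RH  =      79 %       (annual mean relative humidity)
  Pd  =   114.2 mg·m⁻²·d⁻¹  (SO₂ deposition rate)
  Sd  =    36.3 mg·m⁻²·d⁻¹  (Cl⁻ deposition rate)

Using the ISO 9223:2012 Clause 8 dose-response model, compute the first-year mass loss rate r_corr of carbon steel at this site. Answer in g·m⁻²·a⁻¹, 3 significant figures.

carbon steel: T>10 °C ⇒ hinge -0.054·(23.2−10) = -0.7128
  sulphur-dioxide contribution → 49.5 μm/a
  chloride contribution → 32.43 μm/a
  total first-year rate 81.93 μm/a
Convert to mass loss: 81.93 μm/a × 7.85 g/cm³ = 643.1 g·m⁻²·a⁻¹

r_corr = 643 g·m⁻²·a⁻¹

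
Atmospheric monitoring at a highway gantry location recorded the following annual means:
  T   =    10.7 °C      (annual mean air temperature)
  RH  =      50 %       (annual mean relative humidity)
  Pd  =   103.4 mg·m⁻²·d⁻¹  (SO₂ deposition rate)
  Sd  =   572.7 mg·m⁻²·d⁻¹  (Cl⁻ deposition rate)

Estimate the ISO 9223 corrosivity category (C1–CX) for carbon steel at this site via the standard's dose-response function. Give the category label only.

carbon steel: temperature factor f = -0.054·(0.7) = -0.0378
  Pd branch = 1.77·Pd^0.52·e^(0.02·RH+f) = 51.69 μm/a
  Sd branch = 0.102·Sd^0.62·e^(0.033·RH+0.04·T) = 41.78 μm/a
  sum: 51.69 + 41.78 → r_corr = 93.47 μm/a
Category bounds: 80…200 μm/a bracket r_corr ⇒ C5

C5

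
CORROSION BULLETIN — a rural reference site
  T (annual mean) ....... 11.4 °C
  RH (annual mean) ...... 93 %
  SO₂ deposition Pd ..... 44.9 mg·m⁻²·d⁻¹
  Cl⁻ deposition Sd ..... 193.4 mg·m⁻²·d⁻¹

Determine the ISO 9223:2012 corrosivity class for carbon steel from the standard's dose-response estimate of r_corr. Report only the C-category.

C5

carbon steel: f(T) = -0.054·(T−10) [T>10 °C] = -0.0756
  Pd branch = 1.77·Pd^0.52·e^(0.02·RH+f) = 76.22 μm/a
  Sd branch = 0.102·Sd^0.62·e^(0.033·RH+0.04·T) = 90.59 μm/a
  r_corr = 76.22 + 90.59 = 166.8 μm/a
Category bounds: 80…200 μm/a bracket r_corr ⇒ C5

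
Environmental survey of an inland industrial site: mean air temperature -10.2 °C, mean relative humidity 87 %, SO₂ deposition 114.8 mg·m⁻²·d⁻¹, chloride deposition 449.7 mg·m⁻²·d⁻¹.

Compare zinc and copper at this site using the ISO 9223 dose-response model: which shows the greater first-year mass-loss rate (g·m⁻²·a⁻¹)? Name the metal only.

zinc

zinc: temperature factor f = +0.038·(-20.2) = -0.7676
  Pd branch = 0.0129·Pd^0.44·e^(0.046·RH+f) = 2.64 μm/a
  Sd branch = 0.0175·Sd^0.57·e^(0.008·RH+0.085·T) = 0.4797 μm/a
  sum: 2.64 + 0.4797 → r_corr = 3.12 μm/a
  mass loss = 3.12 μm/a × 7.14 g/cm³ = 22.28 g·m⁻²·a⁻¹
copper: temperature factor f = +0.126·(-20.2) = -2.5452
  SO₂ term: 0.0053·114.8^0.26·exp(0.059·87-2.5452) = 0.242
  Sd branch = 0.01025·Sd^0.27·e^(0.036·RH+0.049·T) = 0.7416 μm/a
  sum: 0.242 + 0.7416 → r_corr = 0.9835 μm/a
  mass loss = 0.9835 μm/a × 8.96 g/cm³ = 8.813 g·m⁻²·a⁻¹
Ordering by g·m⁻²·a⁻¹: zinc (22.3) > copper (8.81)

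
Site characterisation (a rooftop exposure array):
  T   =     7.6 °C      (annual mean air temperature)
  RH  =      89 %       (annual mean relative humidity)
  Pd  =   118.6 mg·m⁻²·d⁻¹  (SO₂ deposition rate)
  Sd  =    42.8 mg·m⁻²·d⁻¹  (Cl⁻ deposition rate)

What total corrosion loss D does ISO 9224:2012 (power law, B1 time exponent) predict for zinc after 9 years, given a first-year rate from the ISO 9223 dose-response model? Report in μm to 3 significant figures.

D(9) = 37.9 μm

zinc: f(T) = +0.038·(T−10) [T≤10 °C] = -0.0912
  SO₂ term: 0.0129·118.6^0.44·exp(0.046·89-0.0912) = 5.775
  Cl⁻ term: 0.0175·42.8^0.57·exp(0.008·89+0.085·7.6) = 0.5791
  r_corr = 5.775 + 0.5791 = 6.354 μm/a
Power-law: D(9) = r_corr · 9^0.813
  D(9) = 6.354 × 9^0.813 = 6.354 × 5.968 = 37.92 μm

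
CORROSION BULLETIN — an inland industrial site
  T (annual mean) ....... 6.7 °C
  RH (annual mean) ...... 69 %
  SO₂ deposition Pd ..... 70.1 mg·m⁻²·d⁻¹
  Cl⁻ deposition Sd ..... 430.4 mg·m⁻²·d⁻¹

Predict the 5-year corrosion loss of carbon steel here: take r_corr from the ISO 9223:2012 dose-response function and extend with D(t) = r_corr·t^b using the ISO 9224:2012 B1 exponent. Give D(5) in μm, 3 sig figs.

D(5) = 220 μm

carbon steel: temperature factor f = +0.150·(-3.3) = -0.4950
  sulphur-dioxide contribution → 39.09 μm/a
  chloride contribution → 55.83 μm/a
  ⇒ r_corr(carbon steel) = 94.92 μm/a
ISO 9224: D(t) = r_corr · t^b with b = 0.523 (carbon steel, B1)
  D(5) = 94.92 × 5^0.523 = 94.92 × 2.32 = 220.3 μm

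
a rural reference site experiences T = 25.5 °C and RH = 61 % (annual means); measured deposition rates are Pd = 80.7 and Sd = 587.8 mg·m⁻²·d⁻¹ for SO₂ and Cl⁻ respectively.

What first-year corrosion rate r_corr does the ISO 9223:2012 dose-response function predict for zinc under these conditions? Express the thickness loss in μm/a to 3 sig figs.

r_corr = 9.93 μm/a

zinc: T>10 °C ⇒ hinge -0.071·(25.5−10) = -1.1005
  SO₂ term: 0.0129·80.7^0.44·exp(0.046·61-1.1005) = 0.4901
  Sd branch = 0.0175·Sd^0.57·e^(0.008·RH+0.085·T) = 9.436 μm/a
  r_corr = 0.4901 + 9.436 = 9.926 μm/a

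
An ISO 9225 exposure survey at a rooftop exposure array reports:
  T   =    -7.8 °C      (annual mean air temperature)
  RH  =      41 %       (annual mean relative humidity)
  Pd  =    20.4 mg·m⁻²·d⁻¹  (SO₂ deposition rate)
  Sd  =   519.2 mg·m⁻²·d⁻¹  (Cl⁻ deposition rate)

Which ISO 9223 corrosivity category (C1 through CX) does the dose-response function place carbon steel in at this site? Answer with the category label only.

C2

carbon steel: T≤10 °C ⇒ hinge +0.150·(-7.8−10) = -2.6700
  SO₂ term: 1.77·20.4^0.52·exp(0.02·41-2.6700) = 1.335
  Sd branch = 0.102·Sd^0.62·e^(0.033·RH+0.04·T) = 13.94 μm/a
  r_corr = 1.335 + 13.94 = 15.27 μm/a
ISO 9223 Table 2 (carbon steel): 1.3 < 15.3 ≤ 25 μm/a ⇒ C2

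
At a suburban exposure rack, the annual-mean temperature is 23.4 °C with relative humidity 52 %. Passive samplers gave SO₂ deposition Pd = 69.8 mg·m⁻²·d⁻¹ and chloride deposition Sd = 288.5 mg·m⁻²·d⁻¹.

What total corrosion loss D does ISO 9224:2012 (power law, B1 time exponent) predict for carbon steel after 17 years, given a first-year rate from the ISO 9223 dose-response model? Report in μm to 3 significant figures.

carbon steel: temperature factor f = -0.054·(13.4) = -0.7236
  sulphur-dioxide contribution → 22.09 μm/a
  chloride contribution → 48.49 μm/a
  total first-year rate 70.58 μm/a
Power-law: D(17) = r_corr · 17^0.523
  D(17) = 70.58 × 17^0.523 = 70.58 × 4.401 = 310.6 μm

D(17) = 311 μm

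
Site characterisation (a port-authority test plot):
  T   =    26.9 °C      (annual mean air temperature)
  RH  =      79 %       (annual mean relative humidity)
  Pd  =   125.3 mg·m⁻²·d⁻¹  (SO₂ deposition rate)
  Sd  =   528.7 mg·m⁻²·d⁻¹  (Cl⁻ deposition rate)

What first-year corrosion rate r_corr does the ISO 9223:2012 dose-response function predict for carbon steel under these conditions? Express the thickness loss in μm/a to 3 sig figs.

r_corr = 240 μm/a

carbon steel: f(T) = -0.054·(T−10) [T>10 °C] = -0.9126
  Pd branch = 1.77·Pd^0.52·e^(0.02·RH+f) = 42.54 μm/a
  Sd branch = 0.102·Sd^0.62·e^(0.033·RH+0.04·T) = 197.9 μm/a
  r_corr = 42.54 + 197.9 = 240.5 μm/a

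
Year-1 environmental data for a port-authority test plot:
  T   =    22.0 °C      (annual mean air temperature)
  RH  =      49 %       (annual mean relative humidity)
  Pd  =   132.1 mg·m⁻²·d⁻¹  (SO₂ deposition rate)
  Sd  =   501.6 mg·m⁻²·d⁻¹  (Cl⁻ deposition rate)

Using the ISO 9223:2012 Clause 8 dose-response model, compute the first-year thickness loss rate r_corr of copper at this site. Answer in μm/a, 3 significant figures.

copper: f(T) = -0.080·(T−10) [T>10 °C] = -0.9600
  Pd branch = 0.0053·Pd^0.26·e^(0.059·RH+f) = 0.1301 μm/a
  Cl⁻ term: 0.01025·501.6^0.27·exp(0.036·49+0.049·22.0) = 0.9421
  sum: 0.1301 + 0.9421 → r_corr = 1.072 μm/a

r_corr = 1.07 μm/a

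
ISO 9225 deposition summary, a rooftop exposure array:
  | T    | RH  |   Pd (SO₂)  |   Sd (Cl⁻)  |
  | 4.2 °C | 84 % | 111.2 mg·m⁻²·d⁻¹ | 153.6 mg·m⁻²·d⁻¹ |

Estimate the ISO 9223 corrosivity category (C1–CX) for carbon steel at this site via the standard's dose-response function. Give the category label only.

carbon steel: f(T) = +0.150·(T−10) [T≤10 °C] = -0.8700
  Pd branch = 1.77·Pd^0.52·e^(0.02·RH+f) = 46.1 μm/a
  Sd branch = 0.102·Sd^0.62·e^(0.033·RH+0.04·T) = 43.75 μm/a
  sum: 46.1 + 43.75 → r_corr = 89.85 μm/a
ISO 9223 Table 2 (carbon steel): 80 < 89.9 ≤ 200 μm/a ⇒ C5

C5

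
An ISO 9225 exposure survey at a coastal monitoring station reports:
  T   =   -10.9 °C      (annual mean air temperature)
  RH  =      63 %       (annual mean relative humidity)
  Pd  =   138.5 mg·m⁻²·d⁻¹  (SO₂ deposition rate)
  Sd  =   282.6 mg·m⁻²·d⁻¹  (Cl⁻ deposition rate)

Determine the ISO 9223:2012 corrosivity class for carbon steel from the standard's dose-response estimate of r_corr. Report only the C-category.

carbon steel: temperature factor f = +0.150·(-20.9) = -3.1350
  SO₂ term: 1.77·138.5^0.52·exp(0.02·63-3.1350) = 3.526
  Sd branch = 0.102·Sd^0.62·e^(0.033·RH+0.04·T) = 17.45 μm/a
  r_corr = 3.526 + 17.45 = 20.98 μm/a
21 μm/a falls in (1.3, 25] for carbon steel → category C2

C2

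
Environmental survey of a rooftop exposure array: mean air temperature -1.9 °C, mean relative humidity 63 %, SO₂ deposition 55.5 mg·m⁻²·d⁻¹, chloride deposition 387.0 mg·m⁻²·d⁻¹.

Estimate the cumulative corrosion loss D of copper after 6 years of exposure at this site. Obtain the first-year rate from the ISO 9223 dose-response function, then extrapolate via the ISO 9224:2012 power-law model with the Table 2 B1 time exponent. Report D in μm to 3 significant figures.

D(6) = 1.95 μm

copper: f(T) = +0.126·(T−10) [T≤10 °C] = -1.4994
  SO₂ term: 0.0053·55.5^0.26·exp(0.059·63-1.4994) = 0.1383
  Sd branch = 0.01025·Sd^0.27·e^(0.036·RH+0.049·T) = 0.4508 μm/a
  r_corr = 0.1383 + 0.4508 = 0.5891 μm/a
ISO 9224: D(t) = r_corr · t^b with b = 0.667 (copper, B1)
  D(6) = 0.5891 × 6^0.667 = 0.5891 × 3.304 = 1.946 μm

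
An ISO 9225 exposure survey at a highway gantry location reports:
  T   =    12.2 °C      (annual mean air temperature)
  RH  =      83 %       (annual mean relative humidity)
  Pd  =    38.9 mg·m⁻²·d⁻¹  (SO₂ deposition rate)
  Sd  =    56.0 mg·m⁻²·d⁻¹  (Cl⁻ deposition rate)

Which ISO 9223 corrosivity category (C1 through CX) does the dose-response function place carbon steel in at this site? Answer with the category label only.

carbon steel: temperature factor f = -0.054·(2.2) = -0.1188
  SO₂ term: 1.77·38.9^0.52·exp(0.02·83-0.1188) = 55.47
  Cl⁻ term: 0.102·56.0^0.62·exp(0.033·83+0.04·12.2) = 31.18
  sum: 55.47 + 31.18 → r_corr = 86.66 μm/a
ISO 9223 Table 2 (carbon steel): 80 < 86.7 ≤ 200 μm/a ⇒ C5

C5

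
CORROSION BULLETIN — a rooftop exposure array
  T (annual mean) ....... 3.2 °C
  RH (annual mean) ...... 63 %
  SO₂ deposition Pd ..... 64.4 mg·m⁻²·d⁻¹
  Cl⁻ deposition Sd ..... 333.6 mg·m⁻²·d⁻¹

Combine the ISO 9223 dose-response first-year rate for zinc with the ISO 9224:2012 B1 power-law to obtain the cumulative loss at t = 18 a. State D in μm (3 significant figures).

D(18) = 22.8 μm

zinc: temperature factor f = +0.038·(-6.8) = -0.2584
  Pd branch = 0.0129·Pd^0.44·e^(0.046·RH+f) = 1.129 μm/a
  Cl⁻ term: 0.0175·333.6^0.57·exp(0.008·63+0.085·3.2) = 1.043
  sum: 1.129 + 1.043 → r_corr = 2.172 μm/a
Power-law: D(18) = r_corr · 18^0.813
  D(18) = 2.172 × 18^0.813 = 2.172 × 10.48 = 22.78 μm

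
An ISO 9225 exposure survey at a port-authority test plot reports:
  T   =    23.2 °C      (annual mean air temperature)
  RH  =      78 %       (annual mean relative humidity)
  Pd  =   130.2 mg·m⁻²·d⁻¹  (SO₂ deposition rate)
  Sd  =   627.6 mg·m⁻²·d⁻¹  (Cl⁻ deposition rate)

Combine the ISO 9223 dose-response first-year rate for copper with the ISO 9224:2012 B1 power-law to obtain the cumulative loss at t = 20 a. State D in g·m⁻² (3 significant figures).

copper: f(T) = -0.080·(T−10) [T>10 °C] = -1.0560
  Pd branch = 0.0053·Pd^0.26·e^(0.059·RH+f) = 0.6518 μm/a
  Sd branch = 0.01025·Sd^0.27·e^(0.036·RH+0.049·T) = 3.015 μm/a
  r_corr = 0.6518 + 3.015 = 3.667 μm/a
Long-term exponent b (ISO 9224 Table 2, B1) = 0.667
  D(20) = 3.667 × 20^0.667 = 3.667 × 7.375 = 27.04 μm
  Mass loss = 27.04 μm × 8.96 g/cm³ = 242.3 g·m⁻²

D(20) = 242 g·m⁻²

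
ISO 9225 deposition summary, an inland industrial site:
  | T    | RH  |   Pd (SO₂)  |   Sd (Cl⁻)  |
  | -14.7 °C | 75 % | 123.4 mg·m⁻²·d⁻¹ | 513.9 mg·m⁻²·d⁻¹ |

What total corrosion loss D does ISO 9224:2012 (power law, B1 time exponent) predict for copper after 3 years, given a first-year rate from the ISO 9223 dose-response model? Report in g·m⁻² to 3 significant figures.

D(3) = 8.75 g·m⁻²

copper: temperature factor f = +0.126·(-24.7) = -3.1122
  Pd branch = 0.0053·Pd^0.26·e^(0.059·RH+f) = 0.06889 μm/a
  Sd branch = 0.01025·Sd^0.27·e^(0.036·RH+0.049·T) = 0.4003 μm/a
  r_corr = 0.06889 + 0.4003 = 0.4692 μm/a
Long-term exponent b (ISO 9224 Table 2, B1) = 0.667
  D(3) = 0.4692 × 3^0.667 = 0.4692 × 2.081 = 0.9764 μm
  Mass loss = 0.9764 μm × 8.96 g/cm³ = 8.749 g·m⁻²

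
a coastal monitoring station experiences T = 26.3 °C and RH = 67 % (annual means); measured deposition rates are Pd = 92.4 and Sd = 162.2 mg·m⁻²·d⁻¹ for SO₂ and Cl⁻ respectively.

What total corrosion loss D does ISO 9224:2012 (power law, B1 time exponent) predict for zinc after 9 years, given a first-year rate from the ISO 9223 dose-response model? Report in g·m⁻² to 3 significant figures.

zinc: temperature factor f = -0.071·(16.3) = -1.1573
  sulphur-dioxide contribution → 0.6477 μm/a
  chloride contribution → 5.086 μm/a
  total first-year rate 5.734 μm/a
ISO 9224: D(t) = r_corr · t^b with b = 0.813 (zinc, B1)
  D(9) = 5.734 × 9^0.813 = 5.734 × 5.968 = 34.22 μm
  Mass loss = 34.22 μm × 7.14 g/cm³ = 244.3 g·m⁻²

D(9) = 244 g·m⁻²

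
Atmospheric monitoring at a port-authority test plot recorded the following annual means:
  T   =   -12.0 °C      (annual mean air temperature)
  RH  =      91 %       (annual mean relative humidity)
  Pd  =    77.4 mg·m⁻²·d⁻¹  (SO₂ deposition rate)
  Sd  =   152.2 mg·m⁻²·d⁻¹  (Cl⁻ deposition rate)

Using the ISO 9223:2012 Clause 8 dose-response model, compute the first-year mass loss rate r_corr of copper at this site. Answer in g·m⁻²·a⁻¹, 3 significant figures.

copper: T≤10 °C ⇒ hinge +0.126·(-12.0−10) = -2.7720
  SO₂ term: 0.0053·77.4^0.26·exp(0.059·91-2.7720) = 0.2204
  Cl⁻ term: 0.01025·152.2^0.27·exp(0.036·91+0.049·-12.0) = 0.5853
  r_corr = 0.2204 + 0.5853 = 0.8057 μm/a
Convert to mass loss: 0.8057 μm/a × 8.96 g/cm³ = 7.219 g·m⁻²·a⁻¹

r_corr = 7.22 g·m⁻²·a⁻¹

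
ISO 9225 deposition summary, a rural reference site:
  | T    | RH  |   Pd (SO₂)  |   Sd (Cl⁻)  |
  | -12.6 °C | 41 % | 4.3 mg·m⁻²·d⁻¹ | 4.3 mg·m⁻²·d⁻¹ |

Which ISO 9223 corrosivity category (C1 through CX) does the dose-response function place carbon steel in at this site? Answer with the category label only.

C1

carbon steel: temperature factor f = +0.150·(-22.6) = -3.3900
  SO₂ term: 1.77·4.3^0.52·exp(0.02·41-3.3900) = 0.2892
  Cl⁻ term: 0.102·4.3^0.62·exp(0.033·41+0.04·-12.6) = 0.5889
  r_corr = 0.2892 + 0.5889 = 0.8782 μm/a
ISO 9223 Table 2 (carbon steel): 0 < 0.878 ≤ 1.3 μm/a ⇒ C1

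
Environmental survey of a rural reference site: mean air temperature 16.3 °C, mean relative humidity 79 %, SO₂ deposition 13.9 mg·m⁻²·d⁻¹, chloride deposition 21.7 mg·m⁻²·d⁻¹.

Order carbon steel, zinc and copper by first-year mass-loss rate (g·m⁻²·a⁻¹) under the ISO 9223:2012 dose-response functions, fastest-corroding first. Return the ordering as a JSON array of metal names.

["carbon steel", "copper", "zinc"]

carbon steel: T>10 °C ⇒ hinge -0.054·(16.3−10) = -0.3402
  sulphur-dioxide contribution → 24.03 μm/a
  chloride contribution → 17.89 μm/a
  ⇒ r_corr(carbon steel) = 41.92 μm/a
  mass loss = 41.92 μm/a × 7.85 g/cm³ = 329.1 g·m⁻²·a⁻¹
zinc: f(T) = -0.071·(T−10) [T>10 °C] = -0.4473
  sulphur-dioxide contribution → 0.9942 μm/a
  chloride contribution → 0.7603 μm/a
  total first-year rate 1.755 μm/a
  mass loss = 1.755 μm/a × 7.14 g/cm³ = 12.53 g·m⁻²·a⁻¹
copper: f(T) = -0.080·(T−10) [T>10 °C] = -0.5040
  sulphur-dioxide contribution → 0.6712 μm/a
  chloride contribution → 0.8986 μm/a
  ⇒ r_corr(copper) = 1.57 μm/a
  mass loss = 1.57 μm/a × 8.96 g/cm³ = 14.07 g·m⁻²·a⁻¹
Ordering by g·m⁻²·a⁻¹: carbon steel (329) > copper (14.1) > zinc (12.5)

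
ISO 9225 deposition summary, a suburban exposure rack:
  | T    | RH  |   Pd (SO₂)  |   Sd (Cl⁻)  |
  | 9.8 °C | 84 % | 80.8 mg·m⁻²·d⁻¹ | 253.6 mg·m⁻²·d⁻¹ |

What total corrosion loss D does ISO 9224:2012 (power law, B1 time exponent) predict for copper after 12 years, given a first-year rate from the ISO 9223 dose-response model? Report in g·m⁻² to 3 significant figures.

D(12) = 179 g·m⁻²

copper: temperature factor f = +0.126·(-0.2) = -0.0252
  Pd branch = 0.0053·Pd^0.26·e^(0.059·RH+f) = 2.299 μm/a
  Cl⁻ term: 0.01025·253.6^0.27·exp(0.036·84+0.049·9.8) = 1.519
  sum: 2.299 + 1.519 → r_corr = 3.819 μm/a
Power-law: D(12) = r_corr · 12^0.667
  D(12) = 3.819 × 12^0.667 = 3.819 × 5.246 = 20.03 μm
  Mass loss = 20.03 μm × 8.96 g/cm³ = 179.5 g·m⁻²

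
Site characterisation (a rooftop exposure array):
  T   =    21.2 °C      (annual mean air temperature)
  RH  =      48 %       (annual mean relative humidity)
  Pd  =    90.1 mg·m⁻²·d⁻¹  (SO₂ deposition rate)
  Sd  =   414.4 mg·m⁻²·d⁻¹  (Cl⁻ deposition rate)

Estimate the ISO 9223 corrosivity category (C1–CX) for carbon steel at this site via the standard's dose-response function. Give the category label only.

carbon steel: T>10 °C ⇒ hinge -0.054·(21.2−10) = -0.6048
  Pd branch = 1.77·Pd^0.52·e^(0.02·RH+f) = 26.22 μm/a
  Cl⁻ term: 0.102·414.4^0.62·exp(0.033·48+0.04·21.2) = 48.71
  sum: 26.22 + 48.71 → r_corr = 74.93 μm/a
74.9 μm/a falls in (50, 80] for carbon steel → category C4

C4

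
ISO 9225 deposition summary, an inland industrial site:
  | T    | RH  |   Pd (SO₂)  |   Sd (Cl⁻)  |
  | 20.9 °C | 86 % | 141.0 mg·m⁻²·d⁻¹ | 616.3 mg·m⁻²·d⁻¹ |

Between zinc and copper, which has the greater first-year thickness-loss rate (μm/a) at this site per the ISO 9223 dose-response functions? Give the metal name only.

zinc: temperature factor f = -0.071·(10.9) = -0.7739
  Pd branch = 0.0129·Pd^0.44·e^(0.046·RH+f) = 2.743 μm/a
  Sd branch = 0.0175·Sd^0.57·e^(0.008·RH+0.085·T) = 8.008 μm/a
  sum: 2.743 + 8.008 → r_corr = 10.75 μm/a
copper: f(T) = -0.080·(T−10) [T>10 °C] = -0.8720
  SO₂ term: 0.0053·141.0^0.26·exp(0.059·86-0.8720) = 1.282
  Sd branch = 0.01025·Sd^0.27·e^(0.036·RH+0.049·T) = 3.575 μm/a
  sum: 1.282 + 3.575 → r_corr = 4.858 μm/a
Ordering by μm/a: zinc (10.8) > copper (4.86)

zinc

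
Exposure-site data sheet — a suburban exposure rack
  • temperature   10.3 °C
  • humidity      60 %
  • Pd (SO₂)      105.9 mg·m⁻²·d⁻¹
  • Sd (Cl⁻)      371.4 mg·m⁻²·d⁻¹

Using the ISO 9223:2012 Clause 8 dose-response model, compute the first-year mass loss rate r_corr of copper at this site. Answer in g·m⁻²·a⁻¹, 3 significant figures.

r_corr = 11.9 g·m⁻²·a⁻¹

copper: T>10 °C ⇒ hinge -0.080·(10.3−10) = -0.0240
  sulphur-dioxide contribution → 0.5994 μm/a
  chloride contribution → 0.7275 μm/a
  total first-year rate 1.327 μm/a
Convert to mass loss: 1.327 μm/a × 8.96 g/cm³ = 11.89 g·m⁻²·a⁻¹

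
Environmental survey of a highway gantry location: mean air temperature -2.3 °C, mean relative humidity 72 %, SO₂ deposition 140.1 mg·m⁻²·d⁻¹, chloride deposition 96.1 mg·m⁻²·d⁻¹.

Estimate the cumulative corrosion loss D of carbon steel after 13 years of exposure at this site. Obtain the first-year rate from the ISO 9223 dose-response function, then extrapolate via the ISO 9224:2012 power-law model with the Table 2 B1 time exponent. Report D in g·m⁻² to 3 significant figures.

D(13) = 973 g·m⁻²

carbon steel: T≤10 °C ⇒ hinge +0.150·(-2.3−10) = -1.8450
  SO₂ term: 1.77·140.1^0.52·exp(0.02·72-1.8450) = 15.43
  Sd branch = 0.102·Sd^0.62·e^(0.033·RH+0.04·T) = 16.98 μm/a
  r_corr = 15.43 + 16.98 = 32.4 μm/a
Long-term exponent b (ISO 9224 Table 2, B1) = 0.523
  D(13) = 32.4 × 13^0.523 = 32.4 × 3.825 = 123.9 μm
  Mass loss = 123.9 μm × 7.85 g/cm³ = 972.8 g·m⁻²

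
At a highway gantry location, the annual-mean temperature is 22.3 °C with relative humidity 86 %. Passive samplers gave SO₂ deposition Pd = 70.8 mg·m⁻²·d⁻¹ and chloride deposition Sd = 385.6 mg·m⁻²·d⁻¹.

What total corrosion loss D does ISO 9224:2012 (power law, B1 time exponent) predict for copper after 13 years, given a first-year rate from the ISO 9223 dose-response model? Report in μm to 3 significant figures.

copper: temperature factor f = -0.080·(12.3) = -0.9840
  Pd branch = 0.0053·Pd^0.26·e^(0.059·RH+f) = 0.9584 μm/a
  Sd branch = 0.01025·Sd^0.27·e^(0.036·RH+0.049·T) = 3.374 μm/a
  sum: 0.9584 + 3.374 → r_corr = 4.332 μm/a
Power-law: D(13) = r_corr · 13^0.667
  D(13) = 4.332 × 13^0.667 = 4.332 × 5.534 = 23.97 μm

D(13) = 24.0 μm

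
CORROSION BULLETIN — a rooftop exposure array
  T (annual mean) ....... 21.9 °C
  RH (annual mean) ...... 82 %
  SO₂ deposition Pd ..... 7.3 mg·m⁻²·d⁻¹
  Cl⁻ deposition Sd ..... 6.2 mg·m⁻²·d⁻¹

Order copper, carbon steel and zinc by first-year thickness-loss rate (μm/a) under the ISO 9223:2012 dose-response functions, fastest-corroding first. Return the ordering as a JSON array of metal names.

copper: temperature factor f = -0.080·(11.9) = -0.9520
  SO₂ term: 0.0053·7.3^0.26·exp(0.059·82-0.9520) = 0.4329
  Sd branch = 0.01025·Sd^0.27·e^(0.036·RH+0.049·T) = 0.9392 μm/a
  sum: 0.4329 + 0.9392 → r_corr = 1.372 μm/a
carbon steel: temperature factor f = -0.054·(11.9) = -0.6426
  SO₂ term: 1.77·7.3^0.52·exp(0.02·82-0.6426) = 13.49
  Cl⁻ term: 0.102·6.2^0.62·exp(0.033·82+0.04·21.9) = 11.36
  r_corr = 13.49 + 11.36 = 24.86 μm/a
zinc: T>10 °C ⇒ hinge -0.071·(21.9−10) = -0.8449
  Pd branch = 0.0129·Pd^0.44·e^(0.046·RH+f) = 0.5777 μm/a
  Cl⁻ term: 0.0175·6.2^0.57·exp(0.008·82+0.085·21.9) = 0.6138
  r_corr = 0.5777 + 0.6138 = 1.191 μm/a
Ordering by μm/a: carbon steel (24.9) > copper (1.37) > zinc (1.19)

["carbon steel", "copper", "zinc"]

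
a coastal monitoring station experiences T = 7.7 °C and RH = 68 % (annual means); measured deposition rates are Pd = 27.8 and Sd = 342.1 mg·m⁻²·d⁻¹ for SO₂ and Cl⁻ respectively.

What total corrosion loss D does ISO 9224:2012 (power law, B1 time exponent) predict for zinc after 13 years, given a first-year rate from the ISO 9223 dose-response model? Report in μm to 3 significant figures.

D(13) = 22.4 μm

zinc: f(T) = +0.038·(T−10) [T≤10 °C] = -0.0874
  Pd branch = 0.0129·Pd^0.44·e^(0.046·RH+f) = 1.165 μm/a
  Cl⁻ term: 0.0175·342.1^0.57·exp(0.008·68+0.085·7.7) = 1.614
  r_corr = 1.165 + 1.614 = 2.78 μm/a
Power-law: D(13) = r_corr · 13^0.813
  D(13) = 2.78 × 13^0.813 = 2.78 × 8.047 = 22.37 μm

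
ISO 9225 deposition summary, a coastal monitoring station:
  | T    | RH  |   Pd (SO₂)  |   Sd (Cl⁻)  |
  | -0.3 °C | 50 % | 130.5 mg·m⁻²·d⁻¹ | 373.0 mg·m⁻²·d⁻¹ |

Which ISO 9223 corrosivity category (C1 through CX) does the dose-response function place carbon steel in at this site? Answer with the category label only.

C3

carbon steel: f(T) = +0.150·(T−10) [T≤10 °C] = -1.5450
  sulphur-dioxide contribution → 12.92 μm/a
  chloride contribution → 20.63 μm/a
  ⇒ r_corr(carbon steel) = 33.55 μm/a
ISO 9223 Table 2 (carbon steel): 25 < 33.6 ≤ 50 μm/a ⇒ C3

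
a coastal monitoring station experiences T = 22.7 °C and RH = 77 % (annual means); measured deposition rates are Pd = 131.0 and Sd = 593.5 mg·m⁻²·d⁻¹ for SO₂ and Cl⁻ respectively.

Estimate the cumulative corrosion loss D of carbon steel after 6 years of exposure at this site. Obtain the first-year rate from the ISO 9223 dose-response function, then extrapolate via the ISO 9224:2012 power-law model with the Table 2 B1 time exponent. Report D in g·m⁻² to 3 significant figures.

carbon steel: f(T) = -0.054·(T−10) [T>10 °C] = -0.6858
  sulphur-dioxide contribution → 52.47 μm/a
  chloride contribution → 168.3 μm/a
  total first-year rate 220.7 μm/a
ISO 9224: D(t) = r_corr · t^b with b = 0.523 (carbon steel, B1)
  D(6) = 220.7 × 6^0.523 = 220.7 × 2.553 = 563.4 μm
  Mass loss = 563.4 μm × 7.85 g/cm³ = 4423 g·m⁻²

D(6) = 4.42e+03 g·m⁻²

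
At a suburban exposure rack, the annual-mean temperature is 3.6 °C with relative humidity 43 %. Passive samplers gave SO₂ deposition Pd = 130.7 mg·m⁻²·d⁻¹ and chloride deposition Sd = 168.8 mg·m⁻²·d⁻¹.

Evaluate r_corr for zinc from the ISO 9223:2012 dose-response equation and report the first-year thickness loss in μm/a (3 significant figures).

r_corr = 1.25 μm/a

zinc: f(T) = +0.038·(T−10) [T≤10 °C] = -0.2432
  Pd branch = 0.0129·Pd^0.44·e^(0.046·RH+f) = 0.624 μm/a
  Sd branch = 0.0175·Sd^0.57·e^(0.008·RH+0.085·T) = 0.6236 μm/a
  r_corr = 0.624 + 0.6236 = 1.248 μm/a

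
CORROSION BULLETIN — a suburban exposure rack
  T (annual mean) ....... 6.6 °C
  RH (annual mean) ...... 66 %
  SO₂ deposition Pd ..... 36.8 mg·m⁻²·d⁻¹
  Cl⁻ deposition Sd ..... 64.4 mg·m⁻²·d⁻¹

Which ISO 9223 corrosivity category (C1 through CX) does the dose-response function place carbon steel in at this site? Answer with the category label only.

carbon steel: temperature factor f = +0.150·(-3.4) = -0.5100
  sulphur-dioxide contribution → 25.94 μm/a
  chloride contribution → 15.51 μm/a
  ⇒ r_corr(carbon steel) = 41.45 μm/a
ISO 9223 Table 2 (carbon steel): 25 < 41.5 ≤ 50 μm/a ⇒ C3

C3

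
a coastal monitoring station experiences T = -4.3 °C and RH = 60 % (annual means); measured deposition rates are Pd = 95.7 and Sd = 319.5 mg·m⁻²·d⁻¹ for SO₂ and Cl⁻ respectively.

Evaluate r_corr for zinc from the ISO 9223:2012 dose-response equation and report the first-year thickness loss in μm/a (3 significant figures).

r_corr = 1.41 μm/a

zinc: f(T) = +0.038·(T−10) [T≤10 °C] = -0.5434
  sulphur-dioxide contribution → 0.8807 μm/a
  chloride contribution → 0.5252 μm/a
  total first-year rate 1.406 μm/a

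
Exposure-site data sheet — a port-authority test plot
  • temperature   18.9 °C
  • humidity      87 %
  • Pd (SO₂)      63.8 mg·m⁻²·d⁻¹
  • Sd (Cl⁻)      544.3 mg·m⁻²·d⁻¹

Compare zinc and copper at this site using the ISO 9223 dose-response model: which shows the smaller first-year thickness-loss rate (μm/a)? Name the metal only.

zinc: T>10 °C ⇒ hinge -0.071·(18.9−10) = -0.6319
  Pd branch = 0.0129·Pd^0.44·e^(0.046·RH+f) = 2.335 μm/a
  Sd branch = 0.0175·Sd^0.57·e^(0.008·RH+0.085·T) = 6.345 μm/a
  r_corr = 2.335 + 6.345 = 8.68 μm/a
copper: f(T) = -0.080·(T−10) [T>10 °C] = -0.7120
  Pd branch = 0.0053·Pd^0.26·e^(0.059·RH+f) = 1.299 μm/a
  Sd branch = 0.01025·Sd^0.27·e^(0.036·RH+0.049·T) = 3.249 μm/a
  sum: 1.299 + 3.249 → r_corr = 4.548 μm/a
Ordering by μm/a: zinc (8.68) > copper (4.55)

copper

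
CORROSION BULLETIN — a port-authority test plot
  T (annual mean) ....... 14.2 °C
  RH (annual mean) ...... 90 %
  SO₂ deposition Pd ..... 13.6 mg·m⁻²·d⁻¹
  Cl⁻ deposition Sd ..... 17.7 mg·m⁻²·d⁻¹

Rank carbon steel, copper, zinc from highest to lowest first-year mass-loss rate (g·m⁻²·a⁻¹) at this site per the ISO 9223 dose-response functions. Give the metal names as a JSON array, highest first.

["carbon steel", "copper", "zinc"]

carbon steel: f(T) = -0.054·(T−10) [T>10 °C] = -0.2268
  SO₂ term: 1.77·13.6^0.52·exp(0.02·90-0.2268) = 33.16
  Cl⁻ term: 0.102·17.7^0.62·exp(0.033·90+0.04·14.2) = 20.84
  sum: 33.16 + 20.84 → r_corr = 54 μm/a
  mass loss = 54 μm/a × 7.85 g/cm³ = 423.9 g·m⁻²·a⁻¹
copper: temperature factor f = -0.080·(4.2) = -0.3360
  Pd branch = 0.0053·Pd^0.26·e^(0.059·RH+f) = 1.511 μm/a
  Cl⁻ term: 0.01025·17.7^0.27·exp(0.036·90+0.049·14.2) = 1.14
  sum: 1.511 + 1.14 → r_corr = 2.651 μm/a
  mass loss = 2.651 μm/a × 8.96 g/cm³ = 23.75 g·m⁻²·a⁻¹
zinc: T>10 °C ⇒ hinge -0.071·(14.2−10) = -0.2982
  SO₂ term: 0.0129·13.6^0.44·exp(0.046·90-0.2982) = 1.896
  Cl⁻ term: 0.0175·17.7^0.57·exp(0.008·90+0.085·14.2) = 0.6184
  sum: 1.896 + 0.6184 → r_corr = 2.514 μm/a
  mass loss = 2.514 μm/a × 7.14 g/cm³ = 17.95 g·m⁻²·a⁻¹
Ordering by g·m⁻²·a⁻¹: carbon steel (424) > copper (23.8) > zinc (18)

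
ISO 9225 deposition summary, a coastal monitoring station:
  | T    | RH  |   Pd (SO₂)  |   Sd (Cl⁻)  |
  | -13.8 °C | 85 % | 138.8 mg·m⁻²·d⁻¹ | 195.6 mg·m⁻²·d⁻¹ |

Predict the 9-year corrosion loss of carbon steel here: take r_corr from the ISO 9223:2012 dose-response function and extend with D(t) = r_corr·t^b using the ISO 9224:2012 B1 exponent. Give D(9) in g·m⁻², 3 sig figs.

carbon steel: temperature factor f = +0.150·(-23.8) = -3.5700
  Pd branch = 1.77·Pd^0.52·e^(0.02·RH+f) = 3.547 μm/a
  Cl⁻ term: 0.102·195.6^0.62·exp(0.033·85+0.04·-13.8) = 25.57
  sum: 3.547 + 25.57 → r_corr = 29.12 μm/a
Power-law: D(9) = r_corr · 9^0.523
  D(9) = 29.12 × 9^0.523 = 29.12 × 3.156 = 91.88 μm
  Mass loss = 91.88 μm × 7.85 g/cm³ = 721.2 g·m⁻²

D(9) = 721 g·m⁻²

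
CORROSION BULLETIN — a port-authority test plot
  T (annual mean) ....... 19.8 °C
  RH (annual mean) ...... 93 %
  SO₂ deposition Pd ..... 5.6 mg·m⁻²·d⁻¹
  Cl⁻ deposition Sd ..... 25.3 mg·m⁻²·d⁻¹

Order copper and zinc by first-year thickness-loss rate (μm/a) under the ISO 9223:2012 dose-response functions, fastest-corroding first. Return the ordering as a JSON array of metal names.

copper: f(T) = -0.080·(T−10) [T>10 °C] = -0.7840
  Pd branch = 0.0053·Pd^0.26·e^(0.059·RH+f) = 0.9147 μm/a
  Cl⁻ term: 0.01025·25.3^0.27·exp(0.036·93+0.049·19.8) = 1.841
  sum: 0.9147 + 1.841 → r_corr = 2.755 μm/a
zinc: f(T) = -0.071·(T−10) [T>10 °C] = -0.6958
  SO₂ term: 0.0129·5.6^0.44·exp(0.046·93-0.6958) = 0.9897
  Cl⁻ term: 0.0175·25.3^0.57·exp(0.008·93+0.085·19.8) = 1.25
  sum: 0.9897 + 1.25 → r_corr = 2.24 μm/a
Ordering by μm/a: copper (2.76) > zinc (2.24)

["copper", "zinc"]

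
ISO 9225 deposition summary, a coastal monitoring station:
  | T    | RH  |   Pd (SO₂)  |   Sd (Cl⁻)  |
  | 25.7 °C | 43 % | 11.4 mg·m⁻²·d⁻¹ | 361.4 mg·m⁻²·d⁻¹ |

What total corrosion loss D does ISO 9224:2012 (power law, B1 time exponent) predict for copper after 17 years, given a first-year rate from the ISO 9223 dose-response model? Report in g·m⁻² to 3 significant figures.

copper: temperature factor f = -0.080·(15.7) = -1.2560
  sulphur-dioxide contribution → 0.03593 μm/a
  chloride contribution → 0.8329 μm/a
  ⇒ r_corr(copper) = 0.8688 μm/a
Power-law: D(17) = r_corr · 17^0.667
  D(17) = 0.8688 × 17^0.667 = 0.8688 × 6.618 = 5.749 μm
  Mass loss = 5.749 μm × 8.96 g/cm³ = 51.51 g·m⁻²

D(17) = 51.5 g·m⁻²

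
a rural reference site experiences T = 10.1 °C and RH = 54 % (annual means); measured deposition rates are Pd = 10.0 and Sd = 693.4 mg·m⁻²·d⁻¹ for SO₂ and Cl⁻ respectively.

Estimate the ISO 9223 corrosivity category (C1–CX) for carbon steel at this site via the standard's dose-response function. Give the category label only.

carbon steel: temperature factor f = -0.054·(0.1) = -0.0054
  SO₂ term: 1.77·10.0^0.52·exp(0.02·54-0.0054) = 17.17
  Cl⁻ term: 0.102·693.4^0.62·exp(0.033·54+0.04·10.1) = 52.41
  r_corr = 17.17 + 52.41 = 69.57 μm/a
69.6 μm/a falls in (50, 80] for carbon steel → category C4

C4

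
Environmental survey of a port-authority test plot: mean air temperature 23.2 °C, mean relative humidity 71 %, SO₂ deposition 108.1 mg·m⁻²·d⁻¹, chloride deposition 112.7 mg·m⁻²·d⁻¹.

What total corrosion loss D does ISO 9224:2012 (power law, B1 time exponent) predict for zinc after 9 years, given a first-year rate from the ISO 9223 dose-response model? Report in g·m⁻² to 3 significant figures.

D(9) = 184 g·m⁻²

zinc: temperature factor f = -0.071·(13.2) = -0.9372
  SO₂ term: 0.0129·108.1^0.44·exp(0.046·71-0.9372) = 1.04
  Sd branch = 0.0175·Sd^0.57·e^(0.008·RH+0.085·T) = 3.279 μm/a
  sum: 1.04 + 3.279 → r_corr = 4.319 μm/a
ISO 9224: D(t) = r_corr · t^b with b = 0.813 (zinc, B1)
  D(9) = 4.319 × 9^0.813 = 4.319 × 5.968 = 25.77 μm
  Mass loss = 25.77 μm × 7.14 g/cm³ = 184 g·m⁻²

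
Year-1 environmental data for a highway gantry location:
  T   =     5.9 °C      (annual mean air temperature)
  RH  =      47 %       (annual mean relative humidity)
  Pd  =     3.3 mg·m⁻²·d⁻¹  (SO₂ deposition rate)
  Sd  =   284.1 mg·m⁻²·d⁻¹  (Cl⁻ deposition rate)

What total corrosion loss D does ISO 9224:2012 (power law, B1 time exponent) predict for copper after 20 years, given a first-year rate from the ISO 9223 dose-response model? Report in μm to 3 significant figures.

copper: f(T) = +0.126·(T−10) [T≤10 °C] = -0.5166
  sulphur-dioxide contribution → 0.06903 μm/a
  chloride contribution → 0.3416 μm/a
  total first-year rate 0.4106 μm/a
ISO 9224: D(t) = r_corr · t^b with b = 0.667 (copper, B1)
  D(20) = 0.4106 × 20^0.667 = 0.4106 × 7.375 = 3.029 μm

D(20) = 3.03 μm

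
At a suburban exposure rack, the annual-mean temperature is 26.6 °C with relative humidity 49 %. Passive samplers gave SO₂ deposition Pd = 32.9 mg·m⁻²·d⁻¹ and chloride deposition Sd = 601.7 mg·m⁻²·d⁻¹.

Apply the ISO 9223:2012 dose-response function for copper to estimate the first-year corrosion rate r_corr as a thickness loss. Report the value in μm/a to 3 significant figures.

copper: T>10 °C ⇒ hinge -0.080·(26.6−10) = -1.3280
  Pd branch = 0.0053·Pd^0.26·e^(0.059·RH+f) = 0.06274 μm/a
  Cl⁻ term: 0.01025·601.7^0.27·exp(0.036·49+0.049·26.6) = 1.24
  r_corr = 0.06274 + 1.24 = 1.302 μm/a

r_corr = 1.30 μm/a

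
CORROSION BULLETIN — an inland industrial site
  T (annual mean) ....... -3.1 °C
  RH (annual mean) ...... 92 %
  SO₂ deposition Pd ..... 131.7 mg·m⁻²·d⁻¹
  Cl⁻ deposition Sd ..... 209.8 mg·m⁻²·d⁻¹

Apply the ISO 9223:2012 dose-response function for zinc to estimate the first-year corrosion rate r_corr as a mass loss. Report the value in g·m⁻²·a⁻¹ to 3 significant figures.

r_corr = 37.2 g·m⁻²·a⁻¹

zinc: f(T) = +0.038·(T−10) [T≤10 °C] = -0.4978
  Pd branch = 0.0129·Pd^0.44·e^(0.046·RH+f) = 4.623 μm/a
  Sd branch = 0.0175·Sd^0.57·e^(0.008·RH+0.085·T) = 0.5911 μm/a
  sum: 4.623 + 0.5911 → r_corr = 5.214 μm/a
Convert to mass loss: 5.214 μm/a × 7.14 g/cm³ = 37.23 g·m⁻²·a⁻¹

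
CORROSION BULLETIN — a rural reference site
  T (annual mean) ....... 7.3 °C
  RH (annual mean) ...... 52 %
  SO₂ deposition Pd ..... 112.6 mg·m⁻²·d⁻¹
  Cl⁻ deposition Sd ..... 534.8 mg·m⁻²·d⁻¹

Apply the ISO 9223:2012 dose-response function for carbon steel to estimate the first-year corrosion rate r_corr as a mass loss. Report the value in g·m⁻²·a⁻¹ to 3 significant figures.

r_corr = 599 g·m⁻²·a⁻¹

carbon steel: T≤10 °C ⇒ hinge +0.150·(7.3−10) = -0.4050
  sulphur-dioxide contribution → 38.95 μm/a
  chloride contribution → 37.34 μm/a
  total first-year rate 76.29 μm/a
Convert to mass loss: 76.29 μm/a × 7.85 g/cm³ = 598.9 g·m⁻²·a⁻¹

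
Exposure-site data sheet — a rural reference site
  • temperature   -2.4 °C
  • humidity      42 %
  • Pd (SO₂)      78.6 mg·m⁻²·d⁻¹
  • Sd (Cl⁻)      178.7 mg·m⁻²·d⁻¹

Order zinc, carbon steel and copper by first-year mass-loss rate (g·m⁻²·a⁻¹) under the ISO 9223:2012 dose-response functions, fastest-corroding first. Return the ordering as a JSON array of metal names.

zinc: T≤10 °C ⇒ hinge +0.038·(-2.4−10) = -0.4712
  sulphur-dioxide contribution → 0.3793 μm/a
  chloride contribution → 0.3838 μm/a
  ⇒ r_corr(zinc) = 0.7631 μm/a
  mass loss = 0.7631 μm/a × 7.14 g/cm³ = 5.448 g·m⁻²·a⁻¹
carbon steel: T≤10 °C ⇒ hinge +0.150·(-2.4−10) = -1.8600
  sulphur-dioxide contribution → 6.175 μm/a
  chloride contribution → 9.229 μm/a
  total first-year rate 15.4 μm/a
  mass loss = 15.4 μm/a × 7.85 g/cm³ = 120.9 g·m⁻²·a⁻¹
copper: T≤10 °C ⇒ hinge +0.126·(-2.4−10) = -1.5624
  sulphur-dioxide contribution → 0.04118 μm/a
  chloride contribution → 0.1676 μm/a
  total first-year rate 0.2088 μm/a
  mass loss = 0.2088 μm/a × 8.96 g/cm³ = 1.871 g·m⁻²·a⁻¹
Ordering by g·m⁻²·a⁻¹: carbon steel (121) > zinc (5.45) > copper (1.87)

["carbon steel", "zinc", "copper"]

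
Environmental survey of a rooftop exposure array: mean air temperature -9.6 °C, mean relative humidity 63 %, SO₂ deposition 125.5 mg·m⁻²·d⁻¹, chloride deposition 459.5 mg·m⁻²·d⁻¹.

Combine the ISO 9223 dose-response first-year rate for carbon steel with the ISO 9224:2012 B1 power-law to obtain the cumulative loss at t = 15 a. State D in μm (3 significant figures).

D(15) = 119 μm

carbon steel: temperature factor f = +0.150·(-19.6) = -2.9400
  sulphur-dioxide contribution → 4.071 μm/a
  chloride contribution → 24.85 μm/a
  total first-year rate 28.92 μm/a
Long-term exponent b (ISO 9224 Table 2, B1) = 0.523
  D(15) = 28.92 × 15^0.523 = 28.92 × 4.122 = 119.2 μm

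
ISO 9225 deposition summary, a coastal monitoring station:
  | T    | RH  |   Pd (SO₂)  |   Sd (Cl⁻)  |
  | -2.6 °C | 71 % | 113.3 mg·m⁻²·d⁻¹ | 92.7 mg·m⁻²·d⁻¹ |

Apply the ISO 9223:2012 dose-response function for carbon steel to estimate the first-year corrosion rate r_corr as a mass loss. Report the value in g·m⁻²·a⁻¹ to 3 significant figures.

r_corr = 226 g·m⁻²·a⁻¹

carbon steel: temperature factor f = +0.150·(-12.6) = -1.8900
  Pd branch = 1.77·Pd^0.52·e^(0.02·RH+f) = 12.94 μm/a
  Cl⁻ term: 0.102·92.7^0.62·exp(0.033·71+0.04·-2.6) = 15.87
  sum: 12.94 + 15.87 → r_corr = 28.81 μm/a
Convert to mass loss: 28.81 μm/a × 7.85 g/cm³ = 226.2 g·m⁻²·a⁻¹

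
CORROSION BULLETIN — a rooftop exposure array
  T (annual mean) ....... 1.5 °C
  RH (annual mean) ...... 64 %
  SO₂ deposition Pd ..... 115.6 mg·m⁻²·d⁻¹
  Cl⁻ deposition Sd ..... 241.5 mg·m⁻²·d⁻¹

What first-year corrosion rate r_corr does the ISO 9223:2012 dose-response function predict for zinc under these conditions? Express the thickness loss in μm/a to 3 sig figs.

r_corr = 2.19 μm/a

zinc: temperature factor f = +0.038·(-8.5) = -0.3230
  sulphur-dioxide contribution → 1.434 μm/a
  chloride contribution → 0.7569 μm/a
  total first-year rate 2.191 μm/a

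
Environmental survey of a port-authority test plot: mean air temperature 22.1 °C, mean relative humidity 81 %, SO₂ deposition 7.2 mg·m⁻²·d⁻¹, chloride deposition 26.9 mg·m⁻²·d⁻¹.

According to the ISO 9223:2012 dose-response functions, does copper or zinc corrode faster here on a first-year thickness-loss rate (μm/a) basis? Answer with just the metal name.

copper: T>10 °C ⇒ hinge -0.080·(22.1−10) = -0.9680
  Pd branch = 0.0053·Pd^0.26·e^(0.059·RH+f) = 0.4002 μm/a
  Sd branch = 0.01025·Sd^0.27·e^(0.036·RH+0.049·T) = 1.36 μm/a
  sum: 0.4002 + 1.36 → r_corr = 1.76 μm/a
zinc: f(T) = -0.071·(T−10) [T>10 °C] = -0.8591
  Pd branch = 0.0129·Pd^0.44·e^(0.046·RH+f) = 0.5406 μm/a
  Sd branch = 0.0175·Sd^0.57·e^(0.008·RH+0.085·T) = 1.43 μm/a
  sum: 0.5406 + 1.43 → r_corr = 1.97 μm/a
Ordering by μm/a: zinc (1.97) > copper (1.76)

zinc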